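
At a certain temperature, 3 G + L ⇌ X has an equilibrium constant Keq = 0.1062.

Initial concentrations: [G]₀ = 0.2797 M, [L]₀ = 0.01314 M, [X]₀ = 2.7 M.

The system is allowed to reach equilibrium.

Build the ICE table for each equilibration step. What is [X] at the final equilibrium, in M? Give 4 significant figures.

Q₀ = 9391 vs Keq = 0.1062 ⇒ Q>K, reverse
Step 1:
                  G         L         X
  I          0.2797   0.01314       2.7
  C            2.48    0.8265   -0.8265
  E           2.759    0.8397     1.873
  solve Keq expr → x = -0.8265; check Q = 0.1062

[X]_eq = 1.873 M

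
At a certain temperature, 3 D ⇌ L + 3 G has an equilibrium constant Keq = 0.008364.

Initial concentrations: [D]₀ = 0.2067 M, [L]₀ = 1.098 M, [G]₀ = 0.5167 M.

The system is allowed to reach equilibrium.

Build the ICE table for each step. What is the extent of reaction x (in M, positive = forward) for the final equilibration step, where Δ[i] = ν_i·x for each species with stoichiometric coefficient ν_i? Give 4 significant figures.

x = -0.1312 M

Q₀ = 17.15 vs Keq = 0.008364 ⇒ Q>K, reverse
Step 1:
                    D           L           G
  init         0.2067       1.098      0.5167
  Δ            0.3935     -0.1312     -0.3935
  eq           0.6002      0.9668      0.1232
  solve Keq expr → x = -0.1312; check Q = 0.008364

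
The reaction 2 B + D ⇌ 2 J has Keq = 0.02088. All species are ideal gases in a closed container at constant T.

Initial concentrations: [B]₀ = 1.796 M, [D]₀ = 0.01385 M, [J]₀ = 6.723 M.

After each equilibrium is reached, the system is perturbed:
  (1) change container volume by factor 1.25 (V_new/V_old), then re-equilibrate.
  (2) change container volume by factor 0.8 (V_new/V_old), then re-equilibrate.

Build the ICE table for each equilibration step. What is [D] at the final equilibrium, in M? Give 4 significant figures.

[D]_eq = 2.574 M

Q₀ = 1012 vs Keq = 0.02088 ⇒ Q>K, reverse
Step 1:
                    B           D           J
  Initial       1.796     0.01385       6.723
  Change         5.12        2.56       -5.12
  Equil         6.916       2.574       1.603
  solve Keq expr → x = -2.56; check Q = 0.02088
Then change container volume by factor 1.25 (V_new/V_old).
Step 2:
                    B           D           J
  Initial       5.533       2.059       1.283
  Change       0.1004     0.05021     -0.1004
  Equil         5.633       2.109       1.182
  solve Keq expr → x = -0.05021; check Q = 0.02088
Then change container volume by factor 0.8 (V_new/V_old).
Step 3:
                    B           D           J
  Initial       7.041       2.637       1.478
  Change      -0.1255    -0.06277      0.1255
  Equil         6.916       2.574       1.603
  solve Keq expr → x = 0.06277; check Q = 0.02088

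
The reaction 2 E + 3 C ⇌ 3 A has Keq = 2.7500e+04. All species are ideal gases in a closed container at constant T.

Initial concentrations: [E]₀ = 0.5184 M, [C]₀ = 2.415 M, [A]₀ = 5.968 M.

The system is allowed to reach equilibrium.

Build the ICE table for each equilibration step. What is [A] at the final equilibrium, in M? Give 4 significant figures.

Q₀ = 56.16 vs Keq = 2.7500e+04 ⇒ Q<K, forward
Step 1:
                   E          C          A
  init        0.5184      2.415      5.968
  Δ          -0.4718    -0.7077     0.7077
  eq         0.04662      1.707      6.676
  solve Keq expr → x = 0.2359; check Q = 2.7500e+04

[A]_eq = 6.676 M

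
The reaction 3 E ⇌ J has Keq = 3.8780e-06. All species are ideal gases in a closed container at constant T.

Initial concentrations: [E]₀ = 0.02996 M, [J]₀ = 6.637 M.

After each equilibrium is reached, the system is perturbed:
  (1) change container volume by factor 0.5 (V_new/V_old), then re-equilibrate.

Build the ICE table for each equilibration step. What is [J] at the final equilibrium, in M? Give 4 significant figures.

Q₀ = 2.4680e+05 vs Keq = 3.8780e-06 ⇒ Q>K, reverse
Step 1:
                   E          J
  Initial    0.02996      6.637
  Change       19.82     -6.607
  Equil        19.85    0.03033
  solve Keq expr → x = -6.607; check Q = 3.8780e-06
Then change container volume by factor 0.5 (V_new/V_old).
Step 2:
                   E          J
  Initial       39.7    0.06066
  Change     -0.5178     0.1726
  Equil        39.18     0.2333
  solve Keq expr → x = 0.1726; check Q = 3.8780e-06

[J]_eq = 0.2333 M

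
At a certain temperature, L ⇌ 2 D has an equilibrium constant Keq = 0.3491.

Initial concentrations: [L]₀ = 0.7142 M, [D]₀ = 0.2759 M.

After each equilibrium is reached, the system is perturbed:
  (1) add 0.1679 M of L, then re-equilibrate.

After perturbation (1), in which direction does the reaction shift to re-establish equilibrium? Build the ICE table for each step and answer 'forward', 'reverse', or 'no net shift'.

Direction: forward

Q₀ = 0.1066 vs Keq = 0.3491 ⇒ Q<K, forward
Step 1:
                    L           D
  Initial      0.7142      0.2759
  Change     -0.09459      0.1892
  Equil        0.6196      0.4651
  solve Keq expr → x = 0.09459; check Q = 0.3491
Then add 0.1679 M of L.
Step 2:
                    L           D
  Initial      0.7875      0.4651
  Change     -0.02536     0.05073
  Equil        0.7621      0.5158
  solve Keq expr → x = 0.02536; check Q = 0.3491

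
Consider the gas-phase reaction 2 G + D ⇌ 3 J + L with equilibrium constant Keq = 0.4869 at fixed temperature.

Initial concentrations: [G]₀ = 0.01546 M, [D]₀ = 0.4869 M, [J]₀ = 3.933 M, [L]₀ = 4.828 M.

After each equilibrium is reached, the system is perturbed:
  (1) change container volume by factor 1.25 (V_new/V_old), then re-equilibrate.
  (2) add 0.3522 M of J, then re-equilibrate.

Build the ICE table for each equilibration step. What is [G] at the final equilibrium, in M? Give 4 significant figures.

[G]_eq = 1.768 M

Q₀ = 2.5239e+06 vs Keq = 0.4869 ⇒ Q>K, reverse
Step 1:
                    G           D           J           L
  init        0.01546      0.4869       3.933       4.828
  Δ             2.009       1.004      -3.013      -1.004
  eq            2.024       1.491      0.9198       3.824
  solve Keq expr → x = -1.004; check Q = 0.4869
Then change container volume by factor 1.25 (V_new/V_old).
Step 2:
                    G           D           J           L
  init          1.619       1.193      0.7358       3.059
  Δ           -0.0287    -0.01435     0.04306     0.01435
  eq            1.591       1.179      0.7789       3.073
  solve Keq expr → x = 0.01435; check Q = 0.4869
Then add 0.3522 M of J.
Step 3:
                    G           D           J           L
  init          1.591       1.179       1.131       3.073
  Δ            0.1776     0.08879     -0.2664    -0.08879
  eq            1.768       1.267      0.8647       2.984
  solve Keq expr → x = -0.08879; check Q = 0.4869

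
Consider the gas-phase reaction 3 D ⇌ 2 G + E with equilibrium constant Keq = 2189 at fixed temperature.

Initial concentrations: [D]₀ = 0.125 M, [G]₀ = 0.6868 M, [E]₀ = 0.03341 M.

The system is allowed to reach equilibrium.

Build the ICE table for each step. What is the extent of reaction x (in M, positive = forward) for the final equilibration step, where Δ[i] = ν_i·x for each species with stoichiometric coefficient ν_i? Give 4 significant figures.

Q₀ = 8.069 vs Keq = 2189 ⇒ Q<K, forward
Step 1:
                  D         G         E
  Initial     0.125    0.6868   0.03341
  Change   -0.09918   0.06612   0.03306
  Equil     0.02582    0.7529   0.06647
  solve Keq expr → x = 0.03306; check Q = 2189

x = 0.03306 M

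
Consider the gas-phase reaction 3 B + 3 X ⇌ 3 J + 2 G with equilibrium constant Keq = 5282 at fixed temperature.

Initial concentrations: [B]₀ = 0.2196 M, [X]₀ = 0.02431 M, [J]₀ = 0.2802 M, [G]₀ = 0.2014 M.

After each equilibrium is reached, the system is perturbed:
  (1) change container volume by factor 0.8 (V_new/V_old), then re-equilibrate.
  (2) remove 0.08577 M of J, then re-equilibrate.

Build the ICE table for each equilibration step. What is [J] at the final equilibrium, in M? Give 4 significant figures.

Q₀ = 5865 vs Keq = 5282 ⇒ Q>K, reverse
Step 1:
                  B         X         J         G
  I          0.2196   0.02431    0.2802    0.2014
  C       6.8576e-04 6.8576e-04 -6.8576e-04 -4.5717e-04
  E          0.2203     0.025    0.2795    0.2009
  solve Keq expr → x = -2.2859e-04; check Q = 5282
Then change container volume by factor 0.8 (V_new/V_old).
Step 2:
                  B         X         J         G
  I          0.2754   0.03124    0.3494    0.2512
  C       -0.001804 -0.001804  0.001804  0.001203
  E          0.2736   0.02944    0.3512    0.2524
  solve Keq expr → x = 6.0135e-04; check Q = 5282
Then remove 0.08577 M of J.
Step 3:
                  B         X         J         G
  I          0.2736   0.02944    0.2654    0.2524
  C       -0.005944 -0.005944  0.005944  0.003963
  E          0.2676    0.0235    0.2714    0.2563
  solve Keq expr → x = 0.001981; check Q = 5282

[J]_eq = 0.2714 M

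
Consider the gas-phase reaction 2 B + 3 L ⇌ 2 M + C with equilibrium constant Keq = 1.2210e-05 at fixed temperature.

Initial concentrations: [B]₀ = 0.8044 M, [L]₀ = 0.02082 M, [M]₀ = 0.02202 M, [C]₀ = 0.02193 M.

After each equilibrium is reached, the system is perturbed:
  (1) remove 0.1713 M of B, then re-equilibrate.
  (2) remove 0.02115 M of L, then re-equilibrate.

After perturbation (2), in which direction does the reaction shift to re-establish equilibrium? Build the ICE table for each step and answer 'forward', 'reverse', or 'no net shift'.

Q₀ = 1.821 vs Keq = 1.2210e-05 ⇒ Q>K, reverse
Step 1:
                    B           L           M           C
  I            0.8044     0.02082     0.02202     0.02193
  C           0.02168     0.03252    -0.02168    -0.01084
  E            0.8261     0.05334  3.3772e-04     0.01109
  solve Keq expr → x = -0.01084; check Q = 1.2210e-05
Then remove 0.1713 M of B.
Step 2:
                    B           L           M           C
  I            0.6548     0.05334  3.3772e-04     0.01109
  C        6.8808e-05  1.0321e-04 -6.8808e-05 -3.4404e-05
  E            0.6549     0.05345  2.6891e-04     0.01105
  solve Keq expr → x = -3.4404e-05; check Q = 1.2210e-05
Then remove 0.02115 M of L.
Step 3:
                    B           L           M           C
  I            0.6549      0.0323  2.6891e-04     0.01105
  C        1.4092e-04  2.1137e-04 -1.4092e-04 -7.0458e-05
  E             0.655     0.03251  1.2800e-04     0.01098
  solve Keq expr → x = -7.0458e-05; check Q = 1.2210e-05

Direction: reverse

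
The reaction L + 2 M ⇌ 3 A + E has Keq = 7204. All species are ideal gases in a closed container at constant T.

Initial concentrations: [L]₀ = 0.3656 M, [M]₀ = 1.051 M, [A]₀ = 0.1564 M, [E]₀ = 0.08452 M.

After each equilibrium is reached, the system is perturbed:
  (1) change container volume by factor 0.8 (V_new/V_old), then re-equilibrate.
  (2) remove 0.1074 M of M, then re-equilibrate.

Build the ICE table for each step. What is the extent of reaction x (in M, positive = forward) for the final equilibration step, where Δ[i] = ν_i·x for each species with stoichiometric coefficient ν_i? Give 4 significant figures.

x = -0.001458 M

Q₀ = 8.0068e-04 vs Keq = 7204 ⇒ Q<K, forward
Step 1:
                    L           M           A           E
  I            0.3656       1.051      0.1564     0.08452
  C           -0.3644     -0.7289       1.093      0.3644
  E          0.001172      0.3221        1.25      0.4489
  solve Keq expr → x = 0.3644; check Q = 7204
Then change container volume by factor 0.8 (V_new/V_old).
Step 2:
                    L           M           A           E
  I          0.001465      0.4027       1.562      0.5612
  C        3.5493e-04  7.0985e-04   -0.001065 -3.5493e-04
  E           0.00182      0.4034       1.561      0.5608
  solve Keq expr → x = -3.5493e-04; check Q = 7204
Then remove 0.1074 M of M.
Step 3:
                    L           M           A           E
  I           0.00182       0.296       1.561      0.5608
  C          0.001458    0.002917   -0.004375   -0.001458
  E          0.003278      0.2989       1.557      0.5594
  solve Keq expr → x = -0.001458; check Q = 7204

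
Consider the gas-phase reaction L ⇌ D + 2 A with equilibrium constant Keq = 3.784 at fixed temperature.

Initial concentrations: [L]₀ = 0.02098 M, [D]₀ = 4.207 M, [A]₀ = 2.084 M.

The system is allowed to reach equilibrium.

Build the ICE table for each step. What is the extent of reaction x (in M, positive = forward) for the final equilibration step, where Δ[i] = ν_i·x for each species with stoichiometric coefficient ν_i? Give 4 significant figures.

Q₀ = 870.9 vs Keq = 3.784 ⇒ Q>K, reverse
Step 1:
                   L          D          A
  init       0.02098      4.207      2.084
  Δ           0.6279    -0.6279     -1.256
  eq          0.6489      3.579     0.8282
  solve Keq expr → x = -0.6279; check Q = 3.784

x = -0.6279 M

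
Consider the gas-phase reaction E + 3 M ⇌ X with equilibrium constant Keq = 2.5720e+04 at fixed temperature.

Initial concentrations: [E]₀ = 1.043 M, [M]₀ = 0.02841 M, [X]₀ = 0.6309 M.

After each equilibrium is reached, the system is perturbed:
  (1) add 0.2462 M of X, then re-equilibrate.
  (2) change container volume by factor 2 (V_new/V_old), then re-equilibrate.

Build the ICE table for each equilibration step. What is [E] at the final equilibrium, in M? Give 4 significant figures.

[E]_eq = 0.5273 M

Q₀ = 2.6379e+04 vs Keq = 2.5720e+04 ⇒ Q>K, reverse
Step 1:
                  E         M         X
  I           1.043   0.02841    0.6309
  C       7.9586e-05 2.3876e-04 -7.9586e-05
  E           1.043   0.02865    0.6308
  solve Keq expr → x = -7.9586e-05; check Q = 2.5720e+04
Then add 0.2462 M of X.
Step 2:
                  E         M         X
  I           1.043   0.02865     0.877
  C          0.0011  0.003301   -0.0011
  E           1.044   0.03195    0.8759
  solve Keq expr → x = -0.0011; check Q = 2.5720e+04
Then change container volume by factor 2 (V_new/V_old).
Step 3:
                  E         M         X
  I          0.5221   0.01598     0.438
  C        0.005247   0.01574 -0.005247
  E          0.5273   0.03172    0.4327
  solve Keq expr → x = -0.005247; check Q = 2.5720e+04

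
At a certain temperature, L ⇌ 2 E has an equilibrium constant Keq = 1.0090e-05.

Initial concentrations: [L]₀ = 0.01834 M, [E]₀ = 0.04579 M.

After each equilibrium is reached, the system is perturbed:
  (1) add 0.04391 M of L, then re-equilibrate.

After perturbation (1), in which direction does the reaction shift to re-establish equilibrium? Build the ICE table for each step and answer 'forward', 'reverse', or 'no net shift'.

Direction: forward

Q₀ = 0.1143 vs Keq = 1.0090e-05 ⇒ Q>K, reverse
Step 1:
                   L          E
  I          0.01834    0.04579
  C          0.02257   -0.04515
  E          0.04091 6.4251e-04
  solve Keq expr → x = -0.02257; check Q = 1.0090e-05
Then add 0.04391 M of L.
Step 2:
                   L          E
  I          0.08482 6.4251e-04
  C       -1.4093e-04 2.8185e-04
  E          0.08468 9.2436e-04
  solve Keq expr → x = 1.4093e-04; check Q = 1.0090e-05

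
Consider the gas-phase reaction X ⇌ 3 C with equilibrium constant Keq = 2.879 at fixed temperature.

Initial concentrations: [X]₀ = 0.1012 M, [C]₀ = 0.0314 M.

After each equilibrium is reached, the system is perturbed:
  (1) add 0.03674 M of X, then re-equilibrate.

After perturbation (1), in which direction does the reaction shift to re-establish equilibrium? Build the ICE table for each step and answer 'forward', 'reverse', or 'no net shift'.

Direction: forward

Q₀ = 3.0592e-04 vs Keq = 2.879 ⇒ Q<K, forward
Step 1:
                   X          C
  init        0.1012     0.0314
  Δ         -0.09131     0.2739
  eq        0.009888     0.3053
  solve Keq expr → x = 0.09131; check Q = 2.879
Then add 0.03674 M of X.
Step 2:
                   X          C
  init       0.04663     0.3053
  Δ         -0.02673    0.08018
  eq          0.0199     0.3855
  solve Keq expr → x = 0.02673; check Q = 2.879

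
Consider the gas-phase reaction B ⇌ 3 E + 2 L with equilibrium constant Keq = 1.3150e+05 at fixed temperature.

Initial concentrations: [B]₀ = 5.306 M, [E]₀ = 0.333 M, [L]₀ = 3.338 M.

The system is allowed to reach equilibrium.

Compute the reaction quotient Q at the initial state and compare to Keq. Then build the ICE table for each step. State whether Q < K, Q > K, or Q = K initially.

Q₀ = 0.07754; Q < K (proceeds forward)

Q₀ = 0.07754 vs Keq = 1.3150e+05 ⇒ Q<K, forward
Step 1:
                    B           E           L
  init          5.306       0.333       3.338
  Δ            -3.814       11.44       7.627
  eq            1.492       11.77       10.97
  solve Keq expr → x = 3.814; check Q = 1.3150e+05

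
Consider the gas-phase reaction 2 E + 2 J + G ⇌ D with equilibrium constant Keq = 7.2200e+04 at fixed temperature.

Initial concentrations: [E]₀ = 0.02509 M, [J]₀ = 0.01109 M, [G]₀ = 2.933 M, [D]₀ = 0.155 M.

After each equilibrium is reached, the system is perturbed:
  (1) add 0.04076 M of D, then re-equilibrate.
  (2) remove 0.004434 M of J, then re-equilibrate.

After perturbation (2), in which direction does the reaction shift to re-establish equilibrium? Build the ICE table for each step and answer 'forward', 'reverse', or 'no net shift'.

Direction: reverse

Q₀ = 6.8258e+05 vs Keq = 7.2200e+04 ⇒ Q>K, reverse
Step 1:
                    E           J           G           D
  I           0.02509     0.01109       2.933       0.155
  C            0.0117      0.0117     0.00585    -0.00585
  E           0.03679     0.02279       2.939      0.1492
  solve Keq expr → x = -0.00585; check Q = 7.2200e+04
Then add 0.04076 M of D.
Step 2:
                    E           J           G           D
  I           0.03679     0.02279       2.939      0.1899
  C          0.001719    0.001719  8.5948e-04 -8.5948e-04
  E           0.03851     0.02451        2.94      0.1891
  solve Keq expr → x = -8.5948e-04; check Q = 7.2200e+04
Then remove 0.004434 M of J.
Step 3:
                    E           J           G           D
  I           0.03851     0.02007        2.94      0.1891
  C          0.002726    0.002726    0.001363   -0.001363
  E           0.04123      0.0228       2.941      0.1877
  solve Keq expr → x = -0.001363; check Q = 7.2200e+04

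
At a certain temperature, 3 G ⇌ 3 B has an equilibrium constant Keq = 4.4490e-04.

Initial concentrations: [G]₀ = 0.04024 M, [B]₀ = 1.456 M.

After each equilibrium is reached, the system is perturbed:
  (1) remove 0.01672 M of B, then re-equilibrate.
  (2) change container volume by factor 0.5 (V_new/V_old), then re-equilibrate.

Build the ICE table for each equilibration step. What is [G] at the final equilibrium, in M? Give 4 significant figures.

Q₀ = 4.7371e+04 vs Keq = 4.4490e-04 ⇒ Q>K, reverse
Step 1:
                   G          B
  init       0.04024      1.456
  Δ             1.35      -1.35
  eq            1.39     0.1061
  solve Keq expr → x = -0.45; check Q = 4.4490e-04
Then remove 0.01672 M of B.
Step 2:
                   G          B
  init          1.39     0.0894
  Δ         -0.01553    0.01553
  eq           1.375     0.1049
  solve Keq expr → x = 0.005178; check Q = 4.4490e-04
Then change container volume by factor 0.5 (V_new/V_old).
Step 3:
                   G          B
  init         2.749     0.2099
  Δ                0          0
  eq           2.749     0.2099
  solve Keq expr → x = 0; check Q = 4.4490e-04

[G]_eq = 2.749 M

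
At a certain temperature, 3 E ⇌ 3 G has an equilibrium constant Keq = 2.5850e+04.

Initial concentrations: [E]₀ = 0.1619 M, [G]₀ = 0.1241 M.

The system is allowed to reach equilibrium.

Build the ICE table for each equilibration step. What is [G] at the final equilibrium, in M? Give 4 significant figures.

[G]_eq = 0.2766 M

Q₀ = 0.4504 vs Keq = 2.5850e+04 ⇒ Q<K, forward
Step 1:
                  E         G
  Initial    0.1619    0.1241
  Change    -0.1525    0.1525
  Equil    0.009356    0.2766
  solve Keq expr → x = 0.05085; check Q = 2.5850e+04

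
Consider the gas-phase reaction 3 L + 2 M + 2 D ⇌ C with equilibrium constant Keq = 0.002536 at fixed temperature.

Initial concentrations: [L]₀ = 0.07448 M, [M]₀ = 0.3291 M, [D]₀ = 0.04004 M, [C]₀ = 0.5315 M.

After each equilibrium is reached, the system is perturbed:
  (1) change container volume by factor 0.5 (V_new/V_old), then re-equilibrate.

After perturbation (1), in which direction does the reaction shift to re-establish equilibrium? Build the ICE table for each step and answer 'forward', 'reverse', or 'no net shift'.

Q₀ = 7.4087e+06 vs Keq = 0.002536 ⇒ Q>K, reverse
Step 1:
                    L           M           D           C
  init        0.07448      0.3291     0.04004      0.5315
  Δ              1.53        1.02        1.02     -0.5101
  eq            1.605       1.349        1.06     0.02144
  solve Keq expr → x = -0.5101; check Q = 0.002536
Then change container volume by factor 0.5 (V_new/V_old).
Step 2:
                    L           M           D           C
  init          3.209       2.698        2.12     0.04288
  Δ             -0.88     -0.5867     -0.5867      0.2933
  eq            2.329       2.112       1.534      0.3362
  solve Keq expr → x = 0.2933; check Q = 0.002536

Direction: forward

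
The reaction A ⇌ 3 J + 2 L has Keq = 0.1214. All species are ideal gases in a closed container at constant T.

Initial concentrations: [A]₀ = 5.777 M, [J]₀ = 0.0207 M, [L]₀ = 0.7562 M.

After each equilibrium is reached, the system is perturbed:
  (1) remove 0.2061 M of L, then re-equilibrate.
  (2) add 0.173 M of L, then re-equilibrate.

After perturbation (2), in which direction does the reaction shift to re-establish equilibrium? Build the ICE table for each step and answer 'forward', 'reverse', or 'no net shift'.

Direction: reverse

Q₀ = 8.7797e-07 vs Keq = 0.1214 ⇒ Q<K, forward
Step 1:
                  A         J         L
  I           5.777    0.0207    0.7562
  C         -0.2451    0.7354    0.4903
  E           5.532    0.7561     1.246
  solve Keq expr → x = 0.2451; check Q = 0.1214
Then remove 0.2061 M of L.
Step 2:
                  A         J         L
  I           5.532    0.7561      1.04
  C         -0.0236   0.07079   0.04719
  E           5.508    0.8269     1.088
  solve Keq expr → x = 0.0236; check Q = 0.1214
Then add 0.173 M of L.
Step 3:
                  A         J         L
  I           5.508    0.8269     1.261
  C         0.02007  -0.06022  -0.04015
  E           5.528    0.7667      1.22
  solve Keq expr → x = -0.02007; check Q = 0.1214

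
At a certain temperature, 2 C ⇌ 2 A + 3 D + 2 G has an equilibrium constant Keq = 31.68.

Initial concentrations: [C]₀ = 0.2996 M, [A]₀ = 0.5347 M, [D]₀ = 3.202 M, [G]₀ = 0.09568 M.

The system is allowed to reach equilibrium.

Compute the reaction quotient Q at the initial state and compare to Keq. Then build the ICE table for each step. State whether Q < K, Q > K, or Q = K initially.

Q₀ = 0.9573 vs Keq = 31.68 ⇒ Q<K, forward
Step 1:
                  C         A         D         G
  Initial    0.2996    0.5347     3.202   0.09568
  Change    -0.1313    0.1313    0.1969    0.1313
  Equil      0.1683     0.666     3.399     0.227
  solve Keq expr → x = 0.06565; check Q = 31.68

Q₀ = 0.9573; Q < K (proceeds forward)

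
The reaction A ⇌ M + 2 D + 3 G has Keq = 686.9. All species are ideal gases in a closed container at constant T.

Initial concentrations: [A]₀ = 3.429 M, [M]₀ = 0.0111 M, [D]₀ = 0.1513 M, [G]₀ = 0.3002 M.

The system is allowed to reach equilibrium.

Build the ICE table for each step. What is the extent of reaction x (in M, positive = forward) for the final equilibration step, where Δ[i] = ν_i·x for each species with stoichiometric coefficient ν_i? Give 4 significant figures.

x = 1.449 M

Q₀ = 2.0048e-06 vs Keq = 686.9 ⇒ Q<K, forward
Step 1:
                    A           M           D           G
  I             3.429      0.0111      0.1513      0.3002
  C            -1.449       1.449       2.897       4.346
  E              1.98        1.46       3.048       4.646
  solve Keq expr → x = 1.449; check Q = 686.9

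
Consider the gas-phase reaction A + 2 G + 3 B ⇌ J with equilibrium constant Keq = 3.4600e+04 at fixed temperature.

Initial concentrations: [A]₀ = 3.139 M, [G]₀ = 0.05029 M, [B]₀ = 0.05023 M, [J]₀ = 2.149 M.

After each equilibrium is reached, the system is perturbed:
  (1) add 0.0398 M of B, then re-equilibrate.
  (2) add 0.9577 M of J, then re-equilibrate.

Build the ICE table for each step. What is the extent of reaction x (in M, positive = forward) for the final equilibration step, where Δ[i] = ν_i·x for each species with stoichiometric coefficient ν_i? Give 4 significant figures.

x = -0.003426 M

Q₀ = 2.1360e+06 vs Keq = 3.4600e+04 ⇒ Q>K, reverse
Step 1:
                    A           G           B           J
  Initial       3.139     0.05029     0.05023       2.149
  Change      0.02484     0.04968     0.07452    -0.02484
  Equil         3.164     0.09997      0.1248       2.124
  solve Keq expr → x = -0.02484; check Q = 3.4600e+04
Then add 0.0398 M of B.
Step 2:
                    A           G           B           J
  Initial       3.164     0.09997      0.1646       2.124
  Change    -0.008023    -0.01605    -0.02407    0.008023
  Equil         3.156     0.08392      0.1405       2.132
  solve Keq expr → x = 0.008023; check Q = 3.4600e+04
Then add 0.9577 M of J.
Step 3:
                    A           G           B           J
  Initial       3.156     0.08392      0.1405        3.09
  Change     0.003426    0.006852     0.01028   -0.003426
  Equil         3.159     0.09078      0.1508       3.086
  solve Keq expr → x = -0.003426; check Q = 3.4600e+04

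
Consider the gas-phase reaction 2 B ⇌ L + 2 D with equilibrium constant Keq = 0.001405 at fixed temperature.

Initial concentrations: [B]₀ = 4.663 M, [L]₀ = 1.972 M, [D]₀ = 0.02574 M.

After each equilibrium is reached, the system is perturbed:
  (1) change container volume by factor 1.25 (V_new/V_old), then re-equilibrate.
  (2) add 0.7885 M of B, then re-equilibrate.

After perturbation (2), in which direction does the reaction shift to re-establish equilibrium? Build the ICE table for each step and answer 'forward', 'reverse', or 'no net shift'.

Q₀ = 6.0089e-05 vs Keq = 0.001405 ⇒ Q<K, forward
Step 1:
                    B           L           D
  I             4.663       1.972     0.02574
  C          -0.09476     0.04738     0.09476
  E             4.568       2.019      0.1205
  solve Keq expr → x = 0.04738; check Q = 0.001405
Then change container volume by factor 1.25 (V_new/V_old).
Step 2:
                    B           L           D
  I             3.655       1.616      0.0964
  C          -0.01088    0.005439     0.01088
  E             3.644       1.621      0.1073
  solve Keq expr → x = 0.005439; check Q = 0.001405
Then add 0.7885 M of B.
Step 3:
                    B           L           D
  I             4.432       1.621      0.1073
  C          -0.02212     0.01106     0.02212
  E              4.41       1.632      0.1294
  solve Keq expr → x = 0.01106; check Q = 0.001405

Direction: forward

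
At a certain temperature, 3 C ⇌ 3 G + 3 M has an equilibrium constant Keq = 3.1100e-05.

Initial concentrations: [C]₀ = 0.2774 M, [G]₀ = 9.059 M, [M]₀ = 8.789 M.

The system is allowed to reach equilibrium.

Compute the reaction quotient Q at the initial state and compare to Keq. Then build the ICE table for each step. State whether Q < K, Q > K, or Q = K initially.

Q₀ = 2.3645e+07 vs Keq = 3.1100e-05 ⇒ Q>K, reverse
Step 1:
                  C         G         M
  I          0.2774     9.059     8.789
  C           8.385    -8.385    -8.385
  E           8.662    0.6741    0.4041
  solve Keq expr → x = -2.795; check Q = 3.1100e-05

Q₀ = 2.3645e+07; Q > K (proceeds reverse)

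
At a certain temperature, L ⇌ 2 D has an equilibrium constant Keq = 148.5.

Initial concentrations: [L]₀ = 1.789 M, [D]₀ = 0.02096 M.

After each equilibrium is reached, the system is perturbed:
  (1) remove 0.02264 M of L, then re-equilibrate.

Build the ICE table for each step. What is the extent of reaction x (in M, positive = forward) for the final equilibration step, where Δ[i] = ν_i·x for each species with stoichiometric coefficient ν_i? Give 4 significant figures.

Q₀ = 2.4557e-04 vs Keq = 148.5 ⇒ Q<K, forward
Step 1:
                   L          D
  I            1.789    0.02096
  C           -1.709      3.419
  E          0.07967       3.44
  solve Keq expr → x = 1.709; check Q = 148.5
Then remove 0.02264 M of L.
Step 2:
                   L          D
  I          0.05703       3.44
  C          0.02073   -0.04146
  E          0.07776      3.398
  solve Keq expr → x = -0.02073; check Q = 148.5

x = -0.02073 M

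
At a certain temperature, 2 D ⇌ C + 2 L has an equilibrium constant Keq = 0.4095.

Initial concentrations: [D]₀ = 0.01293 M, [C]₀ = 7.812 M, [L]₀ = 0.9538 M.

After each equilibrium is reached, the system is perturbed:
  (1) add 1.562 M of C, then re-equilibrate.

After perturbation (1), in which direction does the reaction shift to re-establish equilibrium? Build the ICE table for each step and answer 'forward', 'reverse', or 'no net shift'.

Direction: reverse

Q₀ = 4.2509e+04 vs Keq = 0.4095 ⇒ Q>K, reverse
Step 1:
                    D           C           L
  I           0.01293       7.812      0.9538
  C              0.77      -0.385       -0.77
  E            0.7829       7.427      0.1838
  solve Keq expr → x = -0.385; check Q = 0.4095
Then add 1.562 M of C.
Step 2:
                    D           C           L
  I            0.7829       8.989      0.1838
  C           0.01374   -0.006868    -0.01374
  E            0.7966       8.982      0.1701
  solve Keq expr → x = -0.006868; check Q = 0.4095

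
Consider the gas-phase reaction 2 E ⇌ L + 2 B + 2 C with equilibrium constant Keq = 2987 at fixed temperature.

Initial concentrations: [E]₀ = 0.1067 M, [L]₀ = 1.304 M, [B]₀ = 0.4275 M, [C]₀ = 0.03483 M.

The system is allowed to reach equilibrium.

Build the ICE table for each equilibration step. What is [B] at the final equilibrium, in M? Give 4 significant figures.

Q₀ = 0.02539 vs Keq = 2987 ⇒ Q<K, forward
Step 1:
                    E           L           B           C
  Initial      0.1067       1.304      0.4275     0.03483
  Change      -0.1051     0.05256      0.1051      0.1051
  Equil      0.001588       1.357      0.5326      0.1399
  solve Keq expr → x = 0.05256; check Q = 2987

[B]_eq = 0.5326 M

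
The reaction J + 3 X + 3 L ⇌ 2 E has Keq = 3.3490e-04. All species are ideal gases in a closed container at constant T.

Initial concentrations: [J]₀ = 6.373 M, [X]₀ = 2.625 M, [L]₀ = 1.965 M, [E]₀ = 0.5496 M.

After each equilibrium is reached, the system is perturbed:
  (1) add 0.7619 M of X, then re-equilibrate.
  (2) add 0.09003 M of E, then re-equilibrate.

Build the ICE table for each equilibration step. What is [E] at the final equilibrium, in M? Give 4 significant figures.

[E]_eq = 0.7033 M

Q₀ = 3.4536e-04 vs Keq = 3.3490e-04 ⇒ Q>K, reverse
Step 1:
                  J         X         L         E
  I           6.373     2.625     1.965    0.5496
  C         0.00199  0.005969  0.005969 -0.003979
  E           6.375     2.631     1.971    0.5456
  solve Keq expr → x = -0.00199; check Q = 3.3490e-04
Then add 0.7619 M of X.
Step 2:
                  J         X         L         E
  I           6.375     3.393     1.971    0.5456
  C        -0.05323   -0.1597   -0.1597    0.1065
  E           6.322     3.233     1.811    0.6521
  solve Keq expr → x = 0.05323; check Q = 3.3490e-04
Then add 0.09003 M of E.
Step 3:
                  J         X         L         E
  I           6.322     3.233     1.811    0.7421
  C         0.01938   0.05815   0.05815  -0.03877
  E           6.341     3.291     1.869    0.7033
  solve Keq expr → x = -0.01938; check Q = 3.3490e-04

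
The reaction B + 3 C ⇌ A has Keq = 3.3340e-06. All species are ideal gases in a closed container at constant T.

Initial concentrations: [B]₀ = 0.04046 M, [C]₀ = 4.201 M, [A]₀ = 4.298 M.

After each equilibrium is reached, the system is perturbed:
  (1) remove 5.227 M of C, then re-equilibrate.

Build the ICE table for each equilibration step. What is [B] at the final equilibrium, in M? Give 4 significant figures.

Q₀ = 1.433 vs Keq = 3.3340e-06 ⇒ Q>K, reverse
Step 1:
                  B         C         A
  Initial   0.04046     4.201     4.298
  Change      4.229     12.69    -4.229
  Equil        4.27     16.89   0.06858
  solve Keq expr → x = -4.229; check Q = 3.3340e-06
Then remove 5.227 M of C.
Step 2:
                  B         C         A
  Initial      4.27     11.66   0.06858
  Change    0.04496    0.1349  -0.04496
  Equil       4.315      11.8   0.02362
  solve Keq expr → x = -0.04496; check Q = 3.3340e-06

[B]_eq = 4.315 M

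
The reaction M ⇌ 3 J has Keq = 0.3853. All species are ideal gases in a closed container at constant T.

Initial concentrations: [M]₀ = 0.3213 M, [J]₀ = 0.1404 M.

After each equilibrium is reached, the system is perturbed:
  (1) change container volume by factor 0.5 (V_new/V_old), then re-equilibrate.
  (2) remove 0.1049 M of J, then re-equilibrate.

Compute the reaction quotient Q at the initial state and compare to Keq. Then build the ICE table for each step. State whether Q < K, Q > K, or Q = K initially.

Q₀ = 0.008614 vs Keq = 0.3853 ⇒ Q<K, forward
Step 1:
                   M          J
  Initial     0.3213     0.1404
  Change    -0.09993     0.2998
  Equil       0.2214     0.4402
  solve Keq expr → x = 0.09993; check Q = 0.3853
Then change container volume by factor 0.5 (V_new/V_old).
Step 2:
                   M          J
  Initial     0.4427     0.8804
  Change     0.09608    -0.2883
  Equil       0.5388     0.5921
  solve Keq expr → x = -0.09608; check Q = 0.3853
Then remove 0.1049 M of J.
Step 3:
                   M          J
  Initial     0.5388     0.4872
  Change    -0.03109    0.09328
  Equil       0.5077     0.5805
  solve Keq expr → x = 0.03109; check Q = 0.3853

Q₀ = 0.008614; Q < K (proceeds forward)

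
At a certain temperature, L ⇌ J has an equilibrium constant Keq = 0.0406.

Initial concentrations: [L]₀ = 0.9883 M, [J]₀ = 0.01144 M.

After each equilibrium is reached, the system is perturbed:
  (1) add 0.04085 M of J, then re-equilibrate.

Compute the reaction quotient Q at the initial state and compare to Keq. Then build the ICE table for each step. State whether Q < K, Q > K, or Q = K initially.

Q₀ = 0.01158 vs Keq = 0.0406 ⇒ Q<K, forward
Step 1:
                   L          J
  I           0.9883    0.01144
  C         -0.02757    0.02757
  E           0.9607    0.03901
  solve Keq expr → x = 0.02757; check Q = 0.0406
Then add 0.04085 M of J.
Step 2:
                   L          J
  I           0.9607    0.07986
  C          0.03926   -0.03926
  E                1     0.0406
  solve Keq expr → x = -0.03926; check Q = 0.0406

Q₀ = 0.01158; Q < K (proceeds forward)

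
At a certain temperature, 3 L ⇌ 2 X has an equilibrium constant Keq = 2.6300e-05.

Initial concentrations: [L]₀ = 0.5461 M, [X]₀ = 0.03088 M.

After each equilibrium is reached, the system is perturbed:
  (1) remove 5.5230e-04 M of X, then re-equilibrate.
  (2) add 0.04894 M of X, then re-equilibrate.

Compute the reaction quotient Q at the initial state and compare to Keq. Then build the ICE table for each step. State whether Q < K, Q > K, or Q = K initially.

Q₀ = 0.005855; Q > K (proceeds reverse)

Q₀ = 0.005855 vs Keq = 2.6300e-05 ⇒ Q>K, reverse
Step 1:
                  L         X
  Initial    0.5461   0.03088
  Change    0.04284  -0.02856
  Equil      0.5889  0.002318
  solve Keq expr → x = -0.01428; check Q = 2.6300e-05
Then remove 5.5230e-04 M of X.
Step 2:
                  L         X
  Initial    0.5889  0.001766
  Change  -8.2118e-04 5.4745e-04
  Equil      0.5881  0.002313
  solve Keq expr → x = 2.7373e-04; check Q = 2.6300e-05
Then add 0.04894 M of X.
Step 3:
                  L         X
  Initial    0.5881   0.05125
  Change    0.07275   -0.0485
  Equil      0.6609  0.002755
  solve Keq expr → x = -0.02425; check Q = 2.6300e-05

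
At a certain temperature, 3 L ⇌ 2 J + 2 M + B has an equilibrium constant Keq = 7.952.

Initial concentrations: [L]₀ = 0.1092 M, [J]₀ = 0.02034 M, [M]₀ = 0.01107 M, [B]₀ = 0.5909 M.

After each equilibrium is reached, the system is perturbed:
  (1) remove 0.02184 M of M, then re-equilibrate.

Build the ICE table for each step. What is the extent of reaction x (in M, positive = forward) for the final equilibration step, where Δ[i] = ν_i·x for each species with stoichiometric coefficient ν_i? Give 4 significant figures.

x = 8.5933e-04 M

Q₀ = 2.3006e-05 vs Keq = 7.952 ⇒ Q<K, forward
Step 1:
                  L         J         M         B
  Initial    0.1092   0.02034   0.01107    0.5909
  Change   -0.09476   0.06317   0.06317   0.03159
  Equil     0.01444   0.08351   0.07424    0.6225
  solve Keq expr → x = 0.03159; check Q = 7.952
Then remove 0.02184 M of M.
Step 2:
                  L         J         M         B
  Initial   0.01444   0.08351    0.0524    0.6225
  Change  -0.002578  0.001719  0.001719 8.5933e-04
  Equil     0.01186   0.08523   0.05412    0.6233
  solve Keq expr → x = 8.5933e-04; check Q = 7.952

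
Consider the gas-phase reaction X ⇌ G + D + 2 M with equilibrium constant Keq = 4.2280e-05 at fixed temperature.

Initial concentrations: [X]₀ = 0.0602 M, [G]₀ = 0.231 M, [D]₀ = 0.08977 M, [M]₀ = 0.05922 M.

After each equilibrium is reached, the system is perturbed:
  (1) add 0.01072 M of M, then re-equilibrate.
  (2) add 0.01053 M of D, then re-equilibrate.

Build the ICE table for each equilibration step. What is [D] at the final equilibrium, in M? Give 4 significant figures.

[D]_eq = 0.07319 M

Q₀ = 0.001208 vs Keq = 4.2280e-05 ⇒ Q>K, reverse
Step 1:
                   X          G          D          M
  init        0.0602      0.231    0.08977    0.05922
  Δ           0.0218    -0.0218    -0.0218    -0.0436
  eq           0.082     0.2092    0.06797    0.01562
  solve Keq expr → x = -0.0218; check Q = 4.2280e-05
Then add 0.01072 M of M.
Step 2:
                   X          G          D          M
  init         0.082     0.2092    0.06797    0.02634
  Δ         0.004745  -0.004745  -0.004745  -0.009491
  eq         0.08675     0.2045    0.06322    0.01684
  solve Keq expr → x = -0.004745; check Q = 4.2280e-05
Then add 0.01053 M of D.
Step 3:
                   X          G          D          M
  init       0.08675     0.2045    0.07375    0.01684
  Δ       5.5877e-04 -5.5877e-04 -5.5877e-04  -0.001118
  eq         0.08731     0.2039    0.07319    0.01573
  solve Keq expr → x = -5.5877e-04; check Q = 4.2280e-05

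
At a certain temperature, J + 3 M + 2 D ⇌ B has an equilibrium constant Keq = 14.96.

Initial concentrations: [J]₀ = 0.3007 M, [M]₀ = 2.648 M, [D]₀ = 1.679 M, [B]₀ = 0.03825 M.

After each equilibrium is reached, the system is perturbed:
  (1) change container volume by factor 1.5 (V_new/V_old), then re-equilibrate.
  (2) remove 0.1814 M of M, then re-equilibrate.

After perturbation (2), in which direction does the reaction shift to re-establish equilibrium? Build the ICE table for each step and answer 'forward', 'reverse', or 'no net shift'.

Q₀ = 0.00243 vs Keq = 14.96 ⇒ Q<K, forward
Step 1:
                   J          M          D          B
  Initial     0.3007      2.648      1.679    0.03825
  Change     -0.2972    -0.8915    -0.5944     0.2972
  Equil     0.003517      1.756      1.085     0.3354
  solve Keq expr → x = 0.2972; check Q = 14.96
Then change container volume by factor 1.5 (V_new/V_old).
Step 2:
                   J          M          D          B
  Initial   0.002345      1.171     0.7231     0.2236
  Change     0.01206    0.03617    0.02411   -0.01206
  Equil       0.0144      1.207     0.7472     0.2116
  solve Keq expr → x = -0.01206; check Q = 14.96
Then remove 0.1814 M of M.
Step 3:
                   J          M          D          B
  Initial     0.0144      1.026     0.7472     0.2116
  Change    0.006407    0.01922    0.01281  -0.006407
  Equil      0.02081      1.045       0.76     0.2052
  solve Keq expr → x = -0.006407; check Q = 14.96

Direction: reverse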